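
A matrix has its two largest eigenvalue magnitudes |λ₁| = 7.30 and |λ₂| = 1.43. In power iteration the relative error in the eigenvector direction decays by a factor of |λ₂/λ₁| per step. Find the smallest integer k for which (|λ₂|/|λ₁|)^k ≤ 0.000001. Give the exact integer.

|λ₂/λ₁| = 1.43/7.30 = 0.19589
Need k ≥ ln(0.000001) / ln(0.19589) = -13.8155 / -1.6302 ≈ 8.475
Smallest integer k satisfying the bound: 9

9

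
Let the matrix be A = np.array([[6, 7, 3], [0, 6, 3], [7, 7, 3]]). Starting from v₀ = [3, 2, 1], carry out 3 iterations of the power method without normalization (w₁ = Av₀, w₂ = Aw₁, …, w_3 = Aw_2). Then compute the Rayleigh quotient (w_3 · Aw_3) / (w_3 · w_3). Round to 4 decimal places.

12.6357

w1 = Av₀ = (6·3 + 7·2 + 3·1; 0·3 + 6·2 + 3·1; 7·3 + 7·2 + 3·1) = (35, 15, 38)
w2 = Aw1 = (6·35 + 7·15 + 3·38; 0·35 + 6·15 + 3·38; 7·35 + 7·15 + 3·38) = (429, 204, 464)
w3 = Aw2 = (5394, 2616, 5823)
Aw3 = (68145, 33165, 73539)
w3·Aw3 = 5394·68145 + 2616·33165 + 5823·73539 = 882551367; w3·w3 = 5394·5394 + 2616·2616 + 5823·5823 = 69846021
λ ≈ 882551367/69846021 = 12.6357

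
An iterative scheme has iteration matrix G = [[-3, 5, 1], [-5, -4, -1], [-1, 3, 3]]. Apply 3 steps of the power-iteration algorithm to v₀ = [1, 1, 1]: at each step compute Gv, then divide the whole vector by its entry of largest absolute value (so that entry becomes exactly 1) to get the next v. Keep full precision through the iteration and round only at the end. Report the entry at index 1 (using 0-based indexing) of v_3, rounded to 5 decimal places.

0.85246

Gv0 = (3.000000, -10.000000, 5.000000); divide by -10.000000 → v1 = (-0.300000, 1.000000, -0.500000)
Gv1 = (5.400000, -2.000000, 1.800000); divide by 5.400000 → v2 = (1.000000, -0.370370, 0.333333)
Gv2 = (-4.518519, -3.851852, -1.111111); divide by -4.518519 → v3 = (1.000000, 0.852459, 0.245902)
Requested entry of v3: 208/244 = 0.85246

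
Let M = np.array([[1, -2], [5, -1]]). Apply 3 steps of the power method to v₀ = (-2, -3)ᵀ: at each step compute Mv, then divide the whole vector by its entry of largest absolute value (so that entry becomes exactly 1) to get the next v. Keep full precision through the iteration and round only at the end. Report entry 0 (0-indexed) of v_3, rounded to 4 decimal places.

Mv0 = (4.00000, -7.00000); divide by -7.00000 → v1 = (-0.57143, 1.00000)
Mv1 = (-2.57143, -3.85714); divide by -3.85714 → v2 = (0.66667, 1.00000)
Mv2 = (-1.33333, 2.33333); divide by 2.33333 → v3 = (-0.57143, 1.00000)
Requested entry of v3: -36/63 = -0.5714

-0.5714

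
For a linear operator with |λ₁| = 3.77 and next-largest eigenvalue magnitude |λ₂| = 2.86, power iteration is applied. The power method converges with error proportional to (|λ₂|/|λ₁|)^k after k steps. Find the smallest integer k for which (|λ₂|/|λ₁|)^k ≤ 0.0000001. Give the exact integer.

|λ₂/λ₁| = 2.86/3.77 = 0.75862
Need k ≥ ln(0.0000001) / ln(0.75862) = -16.1181 / -0.2763 ≈ 58.345
Smallest integer k satisfying the bound: 59

59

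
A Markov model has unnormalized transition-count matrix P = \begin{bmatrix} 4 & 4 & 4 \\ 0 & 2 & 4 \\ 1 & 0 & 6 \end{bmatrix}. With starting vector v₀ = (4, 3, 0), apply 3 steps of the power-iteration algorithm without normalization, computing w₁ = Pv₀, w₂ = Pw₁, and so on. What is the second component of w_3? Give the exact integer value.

264

w1 = Pv₀ = (28, 6, 4)
w2 = Pw1 = (152, 28, 52)
w3 = Pw2 = (928, 264, 464)
The requested component of w3 is 264.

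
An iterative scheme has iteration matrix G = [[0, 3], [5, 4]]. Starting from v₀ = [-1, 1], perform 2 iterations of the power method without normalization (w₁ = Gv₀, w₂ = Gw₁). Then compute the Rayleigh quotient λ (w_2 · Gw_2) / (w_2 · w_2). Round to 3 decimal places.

λ ≈ 1.692

w1 = Gv₀ = (3, -1)
w2 = Gw1 = (-3, 11)
Gw2 = (33, 29)
w2·Gw2 = (-3)·33 + 11·29 = 220; w2·w2 = (-3)·(-3) + 11·11 = 130
λ ≈ 220/130 = 1.692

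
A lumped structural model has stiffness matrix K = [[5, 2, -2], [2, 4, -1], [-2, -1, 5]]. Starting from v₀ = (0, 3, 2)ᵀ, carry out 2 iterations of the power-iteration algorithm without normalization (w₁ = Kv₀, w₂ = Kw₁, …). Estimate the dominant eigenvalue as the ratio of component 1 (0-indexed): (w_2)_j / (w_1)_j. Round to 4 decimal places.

w1 = Kv₀ = (5·0 + 2·3 + (-2)·2; 2·0 + 4·3 + (-1)·2; (-2)·0 + (-1)·3 + 5·2) = (2, 10, 7)
w2 = Kw1 = (5·2 + 2·10 + (-2)·7; 2·2 + 4·10 + (-1)·7; (-2)·2 + (-1)·10 + 5·7) = (16, 37, 21)
Ratio at component: 37 / 10 = 3.7000

λ ≈ 3.7000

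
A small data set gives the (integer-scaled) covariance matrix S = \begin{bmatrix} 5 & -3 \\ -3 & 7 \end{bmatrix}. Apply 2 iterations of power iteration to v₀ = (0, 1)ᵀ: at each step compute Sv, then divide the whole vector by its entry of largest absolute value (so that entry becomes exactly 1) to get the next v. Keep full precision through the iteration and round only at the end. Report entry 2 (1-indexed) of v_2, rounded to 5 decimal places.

1.00000

Sv0 = (-3.000000, 7.000000); divide by 7.000000 → v1 = (-0.428571, 1.000000)
Sv1 = (-5.142857, 8.285714); divide by 8.285714 → v2 = (-0.620690, 1.000000)
Requested entry of v2: 58/58 = 1.00000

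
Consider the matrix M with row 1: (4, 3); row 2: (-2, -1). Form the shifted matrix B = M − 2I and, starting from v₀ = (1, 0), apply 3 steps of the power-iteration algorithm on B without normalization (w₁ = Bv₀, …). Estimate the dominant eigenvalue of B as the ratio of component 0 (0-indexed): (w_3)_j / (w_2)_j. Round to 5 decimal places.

-1.00000

B = M − 2I has rows (2, 3); (-2, -3)
w1 = Bv₀ = (2, -2)
w2 = Bw1 = (-2, 2)
w3 = Bw2 = (2, -2)
Ratio: 2/-2 = -1.00000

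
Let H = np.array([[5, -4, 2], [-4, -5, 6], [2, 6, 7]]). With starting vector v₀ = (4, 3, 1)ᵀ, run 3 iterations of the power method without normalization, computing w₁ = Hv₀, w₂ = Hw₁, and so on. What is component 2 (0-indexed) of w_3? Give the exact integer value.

w1 = Hv₀ = (5·4 + (-4)·3 + 2·1; (-4)·4 + (-5)·3 + 6·1; 2·4 + 6·3 + 7·1) = (10, -25, 33)
w2 = Hw1 = (5·10 + (-4)·(-25) + 2·33; (-4)·10 + (-5)·(-25) + 6·33; 2·10 + 6·(-25) + 7·33) = (216, 283, 101)
w3 = Hw2 = (150, -1673, 2837)
The requested component of w3 is 2837.

2837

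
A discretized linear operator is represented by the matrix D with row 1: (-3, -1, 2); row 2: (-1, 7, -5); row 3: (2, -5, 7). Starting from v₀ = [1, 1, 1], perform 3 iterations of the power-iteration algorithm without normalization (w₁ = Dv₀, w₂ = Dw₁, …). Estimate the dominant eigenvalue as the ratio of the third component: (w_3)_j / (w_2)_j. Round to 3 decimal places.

λ ≈ 11.263

w1 = Dv₀ = ((-3)·1 + (-1)·1 + 2·1; (-1)·1 + 7·1 + (-5)·1; 2·1 + (-5)·1 + 7·1) = (-2, 1, 4)
w2 = Dw1 = ((-3)·(-2) + (-1)·1 + 2·4; (-1)·(-2) + 7·1 + (-5)·4; 2·(-2) + (-5)·1 + 7·4) = (13, -11, 19)
w3 = Dw2 = (10, -185, 214)
Ratio at component: 214 / 19 = 11.263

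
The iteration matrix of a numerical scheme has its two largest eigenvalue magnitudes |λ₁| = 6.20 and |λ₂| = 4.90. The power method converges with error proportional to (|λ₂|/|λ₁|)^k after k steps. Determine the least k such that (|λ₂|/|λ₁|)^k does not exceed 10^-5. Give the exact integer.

|λ₂/λ₁| = 4.90/6.20 = 0.79032
Need k ≥ ln(10^-5) / ln(0.79032) = -11.5129 / -0.2353 ≈ 48.926
Smallest integer k satisfying the bound: 49

49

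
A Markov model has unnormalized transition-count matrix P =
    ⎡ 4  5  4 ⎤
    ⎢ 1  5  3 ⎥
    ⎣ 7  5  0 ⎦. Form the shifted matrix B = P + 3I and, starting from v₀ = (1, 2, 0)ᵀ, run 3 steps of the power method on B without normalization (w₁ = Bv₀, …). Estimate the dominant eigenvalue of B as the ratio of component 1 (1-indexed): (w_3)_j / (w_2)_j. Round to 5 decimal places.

14.50000

B = P + 3I has rows (7, 5, 4); (1, 8, 3); (7, 5, 3)
w1 = Bv₀ = (17, 17, 17)
w2 = Bw1 = (272, 204, 255)
w3 = Bw2 = (3944, 2669, 3689)
Ratio: 3944/272 = 14.50000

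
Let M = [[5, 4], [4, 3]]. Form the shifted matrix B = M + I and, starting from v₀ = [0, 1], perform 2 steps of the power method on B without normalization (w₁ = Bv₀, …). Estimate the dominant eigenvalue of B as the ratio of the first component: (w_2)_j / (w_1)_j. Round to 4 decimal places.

B = M + I has rows (6, 4); (4, 4)
w1 = Bv₀ = (6·0 + 4·1; 4·0 + 4·1) = (4, 4)
w2 = Bw1 = (6·4 + 4·4; 4·4 + 4·4) = (40, 32)
Ratio: 40/4 = 10.0000

10.0000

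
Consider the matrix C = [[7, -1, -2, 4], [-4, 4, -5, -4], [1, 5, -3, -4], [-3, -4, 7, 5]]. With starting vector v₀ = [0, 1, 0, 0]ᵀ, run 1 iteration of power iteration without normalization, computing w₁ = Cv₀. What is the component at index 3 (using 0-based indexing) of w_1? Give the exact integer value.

-4

w1 = Cv₀ = (7·0 + (-1)·1 + (-2)·0 + 4·0; (-4)·0 + 4·1 + (-5)·0 + (-4)·0; 1·0 + 5·1 + (-3)·0 + (-4)·0; (-3)·0 + (-4)·1 + 7·0 + 5·0) = (-1, 4, 5, -4)
The requested component of w1 is -4.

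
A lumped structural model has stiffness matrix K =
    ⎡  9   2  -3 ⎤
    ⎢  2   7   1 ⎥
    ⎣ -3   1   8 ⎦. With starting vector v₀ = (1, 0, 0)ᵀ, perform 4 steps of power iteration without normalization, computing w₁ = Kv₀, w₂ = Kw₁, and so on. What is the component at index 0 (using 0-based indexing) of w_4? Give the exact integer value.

12078

w1 = Kv₀ = (9·1 + 2·0 + (-3)·0; 2·1 + 7·0 + 1·0; (-3)·1 + 1·0 + 8·0) = (9, 2, -3)
w2 = Kw1 = (9·9 + 2·2 + (-3)·(-3); 2·9 + 7·2 + 1·(-3); (-3)·9 + 1·2 + 8·(-3)) = (94, 29, -49)
w3 = Kw2 = (1051, 342, -645)
w4 = Kw3 = (12078, 3851, -7971)
The requested component of w4 is 12078.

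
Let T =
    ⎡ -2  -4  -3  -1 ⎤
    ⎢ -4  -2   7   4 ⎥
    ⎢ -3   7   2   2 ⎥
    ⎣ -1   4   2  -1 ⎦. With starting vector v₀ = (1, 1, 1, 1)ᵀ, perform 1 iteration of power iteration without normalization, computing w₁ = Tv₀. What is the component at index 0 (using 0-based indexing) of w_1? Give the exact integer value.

w1 = Tv₀ = ((-2)·1 + (-4)·1 + (-3)·1 + (-1)·1; (-4)·1 + (-2)·1 + 7·1 + 4·1; (-3)·1 + 7·1 + 2·1 + 2·1; (-1)·1 + 4·1 + 2·1 + (-1)·1) = (-10, 5, 8, 4)
The requested component of w1 is -10.

-10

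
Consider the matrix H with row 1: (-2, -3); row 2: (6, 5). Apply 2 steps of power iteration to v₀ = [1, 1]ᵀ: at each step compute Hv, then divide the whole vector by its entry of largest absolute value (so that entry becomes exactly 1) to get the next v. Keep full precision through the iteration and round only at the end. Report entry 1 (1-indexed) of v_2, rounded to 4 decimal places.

-0.9200

Hv0 = (-5.00000, 11.00000); divide by 11.00000 → v1 = (-0.45455, 1.00000)
Hv1 = (-2.09091, 2.27273); divide by 2.27273 → v2 = (-0.92000, 1.00000)
Requested entry of v2: -23/25 = -0.9200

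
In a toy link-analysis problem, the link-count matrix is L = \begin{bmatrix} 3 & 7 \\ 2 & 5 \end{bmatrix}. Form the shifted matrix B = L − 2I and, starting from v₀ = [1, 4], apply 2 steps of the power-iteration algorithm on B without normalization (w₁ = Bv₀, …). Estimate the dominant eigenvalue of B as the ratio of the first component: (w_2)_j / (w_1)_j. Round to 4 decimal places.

4.3793

B = L − 2I has rows (1, 7); (2, 3)
w1 = Bv₀ = (1·1 + 7·4; 2·1 + 3·4) = (29, 14)
w2 = Bw1 = (1·29 + 7·14; 2·29 + 3·14) = (127, 100)
Ratio: 127/29 = 4.3793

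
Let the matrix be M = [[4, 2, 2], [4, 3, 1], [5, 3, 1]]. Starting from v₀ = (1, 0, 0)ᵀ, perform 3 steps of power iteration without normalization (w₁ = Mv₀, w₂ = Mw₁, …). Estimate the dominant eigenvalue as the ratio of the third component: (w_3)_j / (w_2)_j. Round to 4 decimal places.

w1 = Mv₀ = (4·1 + 2·0 + 2·0; 4·1 + 3·0 + 1·0; 5·1 + 3·0 + 1·0) = (4, 4, 5)
w2 = Mw1 = (4·4 + 2·4 + 2·5; 4·4 + 3·4 + 1·5; 5·4 + 3·4 + 1·5) = (34, 33, 37)
w3 = Mw2 = (276, 272, 306)
Ratio at component: 306 / 37 = 8.2703

λ ≈ 8.2703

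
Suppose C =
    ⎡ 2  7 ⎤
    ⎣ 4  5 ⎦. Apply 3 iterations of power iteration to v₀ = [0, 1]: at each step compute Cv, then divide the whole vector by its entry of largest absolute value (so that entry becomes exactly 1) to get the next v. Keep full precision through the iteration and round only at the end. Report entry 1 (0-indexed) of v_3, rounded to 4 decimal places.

0.9829

Cv0 = (7.00000, 5.00000); divide by 7.00000 → v1 = (1.00000, 0.71429)
Cv1 = (7.00000, 7.57143); divide by 7.57143 → v2 = (0.92453, 1.00000)
Cv2 = (8.84906, 8.69811); divide by 8.84906 → v3 = (1.00000, 0.98294)
Requested entry of v3: 461/469 = 0.9829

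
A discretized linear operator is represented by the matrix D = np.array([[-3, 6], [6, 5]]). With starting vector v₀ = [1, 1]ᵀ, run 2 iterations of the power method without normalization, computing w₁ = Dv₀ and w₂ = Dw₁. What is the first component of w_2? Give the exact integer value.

57

w1 = Dv₀ = (3, 11)
w2 = Dw1 = (57, 73)
The requested component of w2 is 57.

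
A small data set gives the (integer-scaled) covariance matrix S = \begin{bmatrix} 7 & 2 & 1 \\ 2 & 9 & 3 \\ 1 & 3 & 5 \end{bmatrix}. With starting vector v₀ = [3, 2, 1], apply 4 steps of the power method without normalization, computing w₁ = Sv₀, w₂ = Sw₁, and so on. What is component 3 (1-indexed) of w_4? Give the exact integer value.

25523

w1 = Sv₀ = (26, 27, 14)
w2 = Sw1 = (250, 337, 177)
w3 = Sw2 = (2601, 4064, 2146)
w4 = Sw3 = (28481, 48216, 25523)
The requested component of w4 is 25523.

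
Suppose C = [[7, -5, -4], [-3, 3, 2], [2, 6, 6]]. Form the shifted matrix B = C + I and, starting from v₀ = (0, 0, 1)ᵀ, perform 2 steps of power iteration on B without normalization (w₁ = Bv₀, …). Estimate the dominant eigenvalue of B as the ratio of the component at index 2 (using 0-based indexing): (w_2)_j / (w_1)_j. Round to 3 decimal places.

7.571

B = C + I has rows (8, -5, -4); (-3, 4, 2); (2, 6, 7)
w1 = Bv₀ = (8·0 + (-5)·0 + (-4)·1; (-3)·0 + 4·0 + 2·1; 2·0 + 6·0 + 7·1) = (-4, 2, 7)
w2 = Bw1 = (8·(-4) + (-5)·2 + (-4)·7; (-3)·(-4) + 4·2 + 2·7; 2·(-4) + 6·2 + 7·7) = (-70, 34, 53)
Ratio: 53/7 = 7.571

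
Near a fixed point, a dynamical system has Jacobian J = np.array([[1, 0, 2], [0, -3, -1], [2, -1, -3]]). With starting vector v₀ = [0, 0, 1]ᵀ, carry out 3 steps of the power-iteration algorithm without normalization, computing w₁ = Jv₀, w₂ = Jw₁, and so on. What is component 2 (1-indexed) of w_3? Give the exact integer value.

w1 = Jv₀ = (1·0 + 0·0 + 2·1; 0·0 + (-3)·0 + (-1)·1; 2·0 + (-1)·0 + (-3)·1) = (2, -1, -3)
w2 = Jw1 = (1·2 + 0·(-1) + 2·(-3); 0·2 + (-3)·(-1) + (-1)·(-3); 2·2 + (-1)·(-1) + (-3)·(-3)) = (-4, 6, 14)
w3 = Jw2 = (24, -32, -56)
The requested component of w3 is -32.

-32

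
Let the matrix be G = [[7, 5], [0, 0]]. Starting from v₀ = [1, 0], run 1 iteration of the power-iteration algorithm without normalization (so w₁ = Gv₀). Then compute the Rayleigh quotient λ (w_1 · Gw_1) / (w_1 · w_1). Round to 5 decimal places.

7.00000

w1 = Gv₀ = (7, 0)
Gw1 = (49, 0)
w1·Gw1 = 7·49 + 0·0 = 343; w1·w1 = 7·7 + 0·0 = 49
λ ≈ 343/49 = 7.00000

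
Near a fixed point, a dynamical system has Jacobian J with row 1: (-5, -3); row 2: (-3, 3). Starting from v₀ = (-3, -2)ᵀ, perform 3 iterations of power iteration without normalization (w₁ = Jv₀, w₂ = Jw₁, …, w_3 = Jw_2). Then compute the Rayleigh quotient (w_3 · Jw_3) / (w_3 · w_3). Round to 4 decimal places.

λ ≈ -5.9351

w1 = Jv₀ = ((-5)·(-3) + (-3)·(-2); (-3)·(-3) + 3·(-2)) = (21, 3)
w2 = Jw1 = ((-5)·21 + (-3)·3; (-3)·21 + 3·3) = (-114, -54)
w3 = Jw2 = (732, 180)
Jw3 = (-4200, -1656)
w3·Jw3 = 732·(-4200) + 180·(-1656) = -3372480; w3·w3 = 732·732 + 180·180 = 568224
λ ≈ -3372480/568224 = -5.9351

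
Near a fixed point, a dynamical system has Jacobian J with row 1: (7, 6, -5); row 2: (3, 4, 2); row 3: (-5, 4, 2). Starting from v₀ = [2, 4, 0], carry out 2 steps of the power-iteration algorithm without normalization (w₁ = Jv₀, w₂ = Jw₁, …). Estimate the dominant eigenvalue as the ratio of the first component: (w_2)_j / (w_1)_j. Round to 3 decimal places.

λ ≈ 9.684

w1 = Jv₀ = (38, 22, 6)
w2 = Jw1 = (368, 214, -90)
Ratio at component: 368 / 38 = 9.684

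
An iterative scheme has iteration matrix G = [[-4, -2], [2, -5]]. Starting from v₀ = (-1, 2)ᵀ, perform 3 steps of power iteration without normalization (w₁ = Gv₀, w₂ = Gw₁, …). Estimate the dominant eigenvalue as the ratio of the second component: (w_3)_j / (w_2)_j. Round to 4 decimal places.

-4.2000

w1 = Gv₀ = ((-4)·(-1) + (-2)·2; 2·(-1) + (-5)·2) = (0, -12)
w2 = Gw1 = ((-4)·0 + (-2)·(-12); 2·0 + (-5)·(-12)) = (24, 60)
w3 = Gw2 = (-216, -252)
Ratio at component: -252 / 60 = -4.2000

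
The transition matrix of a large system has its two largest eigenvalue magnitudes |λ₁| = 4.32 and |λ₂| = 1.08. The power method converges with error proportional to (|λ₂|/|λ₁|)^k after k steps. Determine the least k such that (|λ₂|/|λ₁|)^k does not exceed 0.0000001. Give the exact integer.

|λ₂/λ₁| = 1.08/4.32 = 0.25000
Need k ≥ ln(0.0000001) / ln(0.25000) = -16.1181 / -1.3863 ≈ 11.627
Smallest integer k satisfying the bound: 12

12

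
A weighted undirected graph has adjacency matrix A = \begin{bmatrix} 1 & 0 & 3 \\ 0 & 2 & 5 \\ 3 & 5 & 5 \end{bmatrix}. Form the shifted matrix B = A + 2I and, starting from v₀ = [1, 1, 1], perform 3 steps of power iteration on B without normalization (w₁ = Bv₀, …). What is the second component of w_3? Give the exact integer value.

B = A + 2I has rows (3, 0, 3); (0, 4, 5); (3, 5, 7)
w1 = Bv₀ = (6, 9, 15)
w2 = Bw1 = (63, 111, 168)
w3 = Bw2 = (693, 1284, 1920)
Requested component of w3: 1284

1284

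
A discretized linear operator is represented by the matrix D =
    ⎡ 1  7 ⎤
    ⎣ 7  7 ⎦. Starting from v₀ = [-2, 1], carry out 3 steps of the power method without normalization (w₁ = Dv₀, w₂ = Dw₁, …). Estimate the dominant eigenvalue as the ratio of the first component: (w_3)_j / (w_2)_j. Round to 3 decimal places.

w1 = Dv₀ = (1·(-2) + 7·1; 7·(-2) + 7·1) = (5, -7)
w2 = Dw1 = (1·5 + 7·(-7); 7·5 + 7·(-7)) = (-44, -14)
w3 = Dw2 = (-142, -406)
Ratio at component: -142 / -44 = 3.227

λ ≈ 3.227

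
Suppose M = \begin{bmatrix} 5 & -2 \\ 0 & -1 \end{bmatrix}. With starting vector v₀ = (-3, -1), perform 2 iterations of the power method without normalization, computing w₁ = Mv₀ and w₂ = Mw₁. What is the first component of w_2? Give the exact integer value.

w1 = Mv₀ = (-13, 1)
w2 = Mw1 = (-67, -1)
The requested component of w2 is -67.

-67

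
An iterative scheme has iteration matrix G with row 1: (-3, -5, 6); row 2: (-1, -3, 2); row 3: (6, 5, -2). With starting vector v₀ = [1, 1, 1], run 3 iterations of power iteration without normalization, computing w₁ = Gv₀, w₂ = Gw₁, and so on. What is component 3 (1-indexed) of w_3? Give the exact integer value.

630

w1 = Gv₀ = ((-3)·1 + (-5)·1 + 6·1; (-1)·1 + (-3)·1 + 2·1; 6·1 + 5·1 + (-2)·1) = (-2, -2, 9)
w2 = Gw1 = ((-3)·(-2) + (-5)·(-2) + 6·9; (-1)·(-2) + (-3)·(-2) + 2·9; 6·(-2) + 5·(-2) + (-2)·9) = (70, 26, -40)
w3 = Gw2 = (-580, -228, 630)
The requested component of w3 is 630.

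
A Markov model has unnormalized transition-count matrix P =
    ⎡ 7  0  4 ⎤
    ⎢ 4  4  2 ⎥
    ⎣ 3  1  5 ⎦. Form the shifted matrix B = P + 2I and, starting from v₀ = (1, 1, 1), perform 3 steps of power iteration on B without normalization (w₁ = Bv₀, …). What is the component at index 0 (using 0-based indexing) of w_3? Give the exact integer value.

B = P + 2I has rows (9, 0, 4); (4, 6, 2); (3, 1, 7)
w1 = Bv₀ = (9·1 + 0·1 + 4·1; 4·1 + 6·1 + 2·1; 3·1 + 1·1 + 7·1) = (13, 12, 11)
w2 = Bw1 = (9·13 + 0·12 + 4·11; 4·13 + 6·12 + 2·11; 3·13 + 1·12 + 7·11) = (161, 146, 128)
w3 = Bw2 = (1961, 1776, 1525)
Requested component of w3: 1961

1961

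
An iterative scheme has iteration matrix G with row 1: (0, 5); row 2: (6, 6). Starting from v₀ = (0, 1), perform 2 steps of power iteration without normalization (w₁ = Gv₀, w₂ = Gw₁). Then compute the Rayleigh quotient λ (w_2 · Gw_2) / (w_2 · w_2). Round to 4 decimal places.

w1 = Gv₀ = (5, 6)
w2 = Gw1 = (30, 66)
Gw2 = (330, 576)
w2·Gw2 = 30·330 + 66·576 = 47916; w2·w2 = 30·30 + 66·66 = 5256
λ ≈ 47916/5256 = 9.1164

λ ≈ 9.1164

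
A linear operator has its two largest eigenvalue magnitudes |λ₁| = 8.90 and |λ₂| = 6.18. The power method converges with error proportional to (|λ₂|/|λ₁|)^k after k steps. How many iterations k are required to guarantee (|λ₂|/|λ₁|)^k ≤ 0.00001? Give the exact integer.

|λ₂/λ₁| = 6.18/8.90 = 0.69438
Need k ≥ ln(0.00001) / ln(0.69438) = -11.5129 / -0.3647 ≈ 31.565
Smallest integer k satisfying the bound: 32

32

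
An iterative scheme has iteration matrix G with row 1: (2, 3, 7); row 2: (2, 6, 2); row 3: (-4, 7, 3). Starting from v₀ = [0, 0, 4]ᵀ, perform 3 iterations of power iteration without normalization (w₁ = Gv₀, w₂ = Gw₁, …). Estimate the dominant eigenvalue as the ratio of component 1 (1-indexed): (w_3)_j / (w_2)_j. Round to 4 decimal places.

3.4878

w1 = Gv₀ = (2·0 + 3·0 + 7·4; 2·0 + 6·0 + 2·4; (-4)·0 + 7·0 + 3·4) = (28, 8, 12)
w2 = Gw1 = (2·28 + 3·8 + 7·12; 2·28 + 6·8 + 2·12; (-4)·28 + 7·8 + 3·12) = (164, 128, -20)
w3 = Gw2 = (572, 1056, 180)
Ratio at component: 572 / 164 = 3.4878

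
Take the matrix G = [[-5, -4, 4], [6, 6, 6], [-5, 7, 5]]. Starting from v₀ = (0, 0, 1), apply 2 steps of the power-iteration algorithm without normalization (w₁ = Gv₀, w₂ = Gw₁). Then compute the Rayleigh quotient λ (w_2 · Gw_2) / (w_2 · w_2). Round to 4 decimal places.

λ ≈ 9.9736

w1 = Gv₀ = ((-5)·0 + (-4)·0 + 4·1; 6·0 + 6·0 + 6·1; (-5)·0 + 7·0 + 5·1) = (4, 6, 5)
w2 = Gw1 = ((-5)·4 + (-4)·6 + 4·5; 6·4 + 6·6 + 6·5; (-5)·4 + 7·6 + 5·5) = (-24, 90, 47)
Gw2 = (-52, 678, 985)
w2·Gw2 = (-24)·(-52) + 90·678 + 47·985 = 108563; w2·w2 = (-24)·(-24) + 90·90 + 47·47 = 10885
λ ≈ 108563/10885 = 9.9736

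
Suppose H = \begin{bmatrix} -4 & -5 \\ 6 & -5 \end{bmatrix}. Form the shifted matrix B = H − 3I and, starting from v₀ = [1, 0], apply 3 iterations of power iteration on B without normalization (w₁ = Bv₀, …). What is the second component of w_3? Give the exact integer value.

B = H − 3I has rows (-7, -5); (6, -8)
w1 = Bv₀ = ((-7)·1 + (-5)·0; 6·1 + (-8)·0) = (-7, 6)
w2 = Bw1 = ((-7)·(-7) + (-5)·6; 6·(-7) + (-8)·6) = (19, -90)
w3 = Bw2 = (317, 834)
Requested component of w3: 834

834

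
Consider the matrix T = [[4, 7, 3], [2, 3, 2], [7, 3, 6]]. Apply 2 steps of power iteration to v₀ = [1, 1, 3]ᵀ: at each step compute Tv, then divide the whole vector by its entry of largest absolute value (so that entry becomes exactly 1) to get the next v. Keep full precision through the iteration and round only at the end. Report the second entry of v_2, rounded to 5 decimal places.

Tv0 = (20.000000, 11.000000, 28.000000); divide by 28.000000 → v1 = (0.714286, 0.392857, 1.000000)
Tv1 = (8.607143, 4.607143, 12.178571); divide by 12.178571 → v2 = (0.706745, 0.378299, 1.000000)
Requested entry of v2: 129/341 = 0.37830

0.37830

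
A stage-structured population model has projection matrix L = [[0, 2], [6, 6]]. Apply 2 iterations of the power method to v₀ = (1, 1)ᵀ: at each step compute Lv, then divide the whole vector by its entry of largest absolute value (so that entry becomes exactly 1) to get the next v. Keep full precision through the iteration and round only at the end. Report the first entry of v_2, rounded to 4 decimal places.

Lv0 = (2.00000, 12.00000); divide by 12.00000 → v1 = (0.16667, 1.00000)
Lv1 = (2.00000, 7.00000); divide by 7.00000 → v2 = (0.28571, 1.00000)
Requested entry of v2: 24/84 = 0.2857

0.2857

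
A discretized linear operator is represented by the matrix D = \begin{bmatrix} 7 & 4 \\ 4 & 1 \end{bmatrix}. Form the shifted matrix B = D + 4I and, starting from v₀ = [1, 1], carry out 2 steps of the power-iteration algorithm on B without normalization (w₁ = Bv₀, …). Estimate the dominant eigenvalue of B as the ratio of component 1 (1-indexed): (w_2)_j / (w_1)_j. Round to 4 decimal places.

B = D + 4I has rows (11, 4); (4, 5)
w1 = Bv₀ = (11·1 + 4·1; 4·1 + 5·1) = (15, 9)
w2 = Bw1 = (11·15 + 4·9; 4·15 + 5·9) = (201, 105)
Ratio: 201/15 = 13.4000

13.4000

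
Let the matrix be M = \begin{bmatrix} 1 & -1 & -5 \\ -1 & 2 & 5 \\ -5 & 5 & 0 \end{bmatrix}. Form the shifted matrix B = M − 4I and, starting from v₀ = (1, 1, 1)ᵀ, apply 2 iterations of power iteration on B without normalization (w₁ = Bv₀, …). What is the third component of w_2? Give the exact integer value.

B = M − 4I has rows (-3, -1, -5); (-1, -2, 5); (-5, 5, -4)
w1 = Bv₀ = (-9, 2, -4)
w2 = Bw1 = (45, -15, 71)
Requested component of w2: 71

71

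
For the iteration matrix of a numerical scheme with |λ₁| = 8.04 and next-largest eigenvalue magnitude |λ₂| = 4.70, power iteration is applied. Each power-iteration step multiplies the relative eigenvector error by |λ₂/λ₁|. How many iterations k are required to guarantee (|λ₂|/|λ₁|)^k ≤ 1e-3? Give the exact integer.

|λ₂/λ₁| = 4.70/8.04 = 0.58458
Need k ≥ ln(1e-3) / ln(0.58458) = -6.9078 / -0.5369 ≈ 12.867
Smallest integer k satisfying the bound: 13

13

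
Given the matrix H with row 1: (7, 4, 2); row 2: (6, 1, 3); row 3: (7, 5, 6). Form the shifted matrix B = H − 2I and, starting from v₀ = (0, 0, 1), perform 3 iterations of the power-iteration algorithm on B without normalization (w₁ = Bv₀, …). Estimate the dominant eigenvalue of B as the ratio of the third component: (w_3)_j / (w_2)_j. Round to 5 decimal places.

11.00000

B = H − 2I has rows (5, 4, 2); (6, -1, 3); (7, 5, 4)
w1 = Bv₀ = (5·0 + 4·0 + 2·1; 6·0 + (-1)·0 + 3·1; 7·0 + 5·0 + 4·1) = (2, 3, 4)
w2 = Bw1 = (5·2 + 4·3 + 2·4; 6·2 + (-1)·3 + 3·4; 7·2 + 5·3 + 4·4) = (30, 21, 45)
w3 = Bw2 = (324, 294, 495)
Ratio: 495/45 = 11.00000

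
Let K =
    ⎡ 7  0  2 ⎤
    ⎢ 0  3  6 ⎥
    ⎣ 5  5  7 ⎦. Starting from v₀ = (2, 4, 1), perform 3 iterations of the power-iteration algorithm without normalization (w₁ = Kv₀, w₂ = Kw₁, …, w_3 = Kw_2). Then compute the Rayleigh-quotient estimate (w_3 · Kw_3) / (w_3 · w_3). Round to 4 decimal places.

w1 = Kv₀ = (16, 18, 37)
w2 = Kw1 = (186, 276, 429)
w3 = Kw2 = (2160, 3402, 5313)
Kw3 = (25746, 42084, 65001)
w3·Kw3 = 2160·25746 + 3402·42084 + 5313·65001 = 544131441; w3·w3 = 2160·2160 + 3402·3402 + 5313·5313 = 44467173
λ ≈ 544131441/44467173 = 12.2367

λ ≈ 12.2367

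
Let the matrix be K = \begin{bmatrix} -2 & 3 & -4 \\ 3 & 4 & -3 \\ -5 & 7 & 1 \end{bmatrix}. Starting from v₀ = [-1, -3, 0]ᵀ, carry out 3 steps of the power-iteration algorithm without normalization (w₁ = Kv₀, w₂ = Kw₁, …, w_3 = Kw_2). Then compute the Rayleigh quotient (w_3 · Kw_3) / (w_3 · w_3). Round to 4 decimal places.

w1 = Kv₀ = ((-2)·(-1) + 3·(-3) + (-4)·0; 3·(-1) + 4·(-3) + (-3)·0; (-5)·(-1) + 7·(-3) + 1·0) = (-7, -15, -16)
w2 = Kw1 = ((-2)·(-7) + 3·(-15) + (-4)·(-16); 3·(-7) + 4·(-15) + (-3)·(-16); (-5)·(-7) + 7·(-15) + 1·(-16)) = (33, -33, -86)
w3 = Kw2 = (179, 225, -482)
Kw3 = (2245, 2883, 198)
w3·Kw3 = 179·2245 + 225·2883 + (-482)·198 = 955094; w3·w3 = 179·179 + 225·225 + (-482)·(-482) = 314990
λ ≈ 955094/314990 = 3.0321

λ ≈ 3.0321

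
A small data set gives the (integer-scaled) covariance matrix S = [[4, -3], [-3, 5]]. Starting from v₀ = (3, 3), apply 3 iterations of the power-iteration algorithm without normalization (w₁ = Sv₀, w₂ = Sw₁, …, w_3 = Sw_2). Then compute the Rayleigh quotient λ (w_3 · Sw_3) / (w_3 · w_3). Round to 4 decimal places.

w1 = Sv₀ = (4·3 + (-3)·3; (-3)·3 + 5·3) = (3, 6)
w2 = Sw1 = (4·3 + (-3)·6; (-3)·3 + 5·6) = (-6, 21)
w3 = Sw2 = (-87, 123)
Sw3 = (-717, 876)
w3·Sw3 = (-87)·(-717) + 123·876 = 170127; w3·w3 = (-87)·(-87) + 123·123 = 22698
λ ≈ 170127/22698 = 7.4952

7.4952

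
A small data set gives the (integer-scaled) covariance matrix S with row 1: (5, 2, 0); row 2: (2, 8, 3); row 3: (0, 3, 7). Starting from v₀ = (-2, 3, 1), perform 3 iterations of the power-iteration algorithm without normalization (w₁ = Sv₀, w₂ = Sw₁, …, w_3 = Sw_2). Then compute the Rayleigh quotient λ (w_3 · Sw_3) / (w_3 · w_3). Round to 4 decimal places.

10.9134

w1 = Sv₀ = (5·(-2) + 2·3 + 0·1; 2·(-2) + 8·3 + 3·1; 0·(-2) + 3·3 + 7·1) = (-4, 23, 16)
w2 = Sw1 = (5·(-4) + 2·23 + 0·16; 2·(-4) + 8·23 + 3·16; 0·(-4) + 3·23 + 7·16) = (26, 224, 181)
w3 = Sw2 = (578, 2387, 1939)
Sw3 = (7664, 26069, 20734)
w3·Sw3 = 578·7664 + 2387·26069 + 1939·20734 = 106859721; w3·w3 = 578·578 + 2387·2387 + 1939·1939 = 9791574
λ ≈ 106859721/9791574 = 10.9134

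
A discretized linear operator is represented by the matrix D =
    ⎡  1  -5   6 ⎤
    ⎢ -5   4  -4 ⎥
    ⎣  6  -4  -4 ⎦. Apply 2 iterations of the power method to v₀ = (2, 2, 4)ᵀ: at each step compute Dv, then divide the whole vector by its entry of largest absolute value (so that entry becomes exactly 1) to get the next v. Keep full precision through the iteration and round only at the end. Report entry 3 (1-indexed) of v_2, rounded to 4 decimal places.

Dv0 = (16.00000, -18.00000, -12.00000); divide by -18.00000 → v1 = (-0.88889, 1.00000, 0.66667)
Dv1 = (-1.88889, 5.77778, -12.00000); divide by -12.00000 → v2 = (0.15741, -0.48148, 1.00000)
Requested entry of v2: 216/216 = 1.0000

1.0000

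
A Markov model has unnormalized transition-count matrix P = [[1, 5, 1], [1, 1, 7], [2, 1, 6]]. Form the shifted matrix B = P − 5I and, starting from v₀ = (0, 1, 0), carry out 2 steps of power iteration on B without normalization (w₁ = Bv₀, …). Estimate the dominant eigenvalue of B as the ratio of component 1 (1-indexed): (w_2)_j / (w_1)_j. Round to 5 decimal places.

B = P − 5I has rows (-4, 5, 1); (1, -4, 7); (2, 1, 1)
w1 = Bv₀ = ((-4)·0 + 5·1 + 1·0; 1·0 + (-4)·1 + 7·0; 2·0 + 1·1 + 1·0) = (5, -4, 1)
w2 = Bw1 = ((-4)·5 + 5·(-4) + 1·1; 1·5 + (-4)·(-4) + 7·1; 2·5 + 1·(-4) + 1·1) = (-39, 28, 7)
Ratio: -39/5 = -7.80000

μ ≈ -7.80000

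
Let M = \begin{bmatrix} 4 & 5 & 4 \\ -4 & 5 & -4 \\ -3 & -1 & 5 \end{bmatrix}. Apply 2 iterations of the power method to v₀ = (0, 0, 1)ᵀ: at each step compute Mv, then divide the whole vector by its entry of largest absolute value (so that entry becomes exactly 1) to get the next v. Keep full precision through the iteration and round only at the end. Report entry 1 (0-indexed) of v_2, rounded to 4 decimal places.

1.0000

Mv0 = (4.00000, -4.00000, 5.00000); divide by 5.00000 → v1 = (0.80000, -0.80000, 1.00000)
Mv1 = (3.20000, -11.20000, 3.40000); divide by -11.20000 → v2 = (-0.28571, 1.00000, -0.30357)
Requested entry of v2: -56/-56 = 1.0000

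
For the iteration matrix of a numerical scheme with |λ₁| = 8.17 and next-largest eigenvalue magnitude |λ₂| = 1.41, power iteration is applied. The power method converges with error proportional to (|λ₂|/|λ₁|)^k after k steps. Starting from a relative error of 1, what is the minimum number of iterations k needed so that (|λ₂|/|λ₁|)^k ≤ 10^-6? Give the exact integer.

|λ₂/λ₁| = 1.41/8.17 = 0.17258
Need k ≥ ln(10^-6) / ln(0.17258) = -13.8155 / -1.7569 ≈ 7.864
Smallest integer k satisfying the bound: 8

8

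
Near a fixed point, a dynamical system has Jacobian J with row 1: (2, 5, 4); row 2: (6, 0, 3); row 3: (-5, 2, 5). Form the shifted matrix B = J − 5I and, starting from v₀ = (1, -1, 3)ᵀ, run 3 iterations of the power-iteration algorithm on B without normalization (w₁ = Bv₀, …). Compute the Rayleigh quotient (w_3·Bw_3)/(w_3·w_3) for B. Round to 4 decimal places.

μ ≈ -9.5851

B = J − 5I has rows (-3, 5, 4); (6, -5, 3); (-5, 2, 0)
w1 = Bv₀ = (4, 20, -7)
w2 = Bw1 = (60, -97, 20)
w3 = Bw2 = (-585, 905, -494)
Bw3 = (4304, -9517, 4735)
w3·Bw3 = -13469815; w3·w3 = 1405286; μ ≈ -13469815/1405286 = -9.5851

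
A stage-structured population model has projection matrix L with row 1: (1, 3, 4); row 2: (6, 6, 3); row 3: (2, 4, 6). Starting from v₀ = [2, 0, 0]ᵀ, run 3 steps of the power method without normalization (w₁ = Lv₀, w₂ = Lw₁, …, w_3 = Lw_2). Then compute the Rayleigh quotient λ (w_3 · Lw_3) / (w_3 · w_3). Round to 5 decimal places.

w1 = Lv₀ = (2, 12, 4)
w2 = Lw1 = (54, 96, 76)
w3 = Lw2 = (646, 1128, 948)
Lw3 = (7822, 13488, 11492)
w3·Lw3 = 646·7822 + 1128·13488 + 948·11492 = 31161892; w3·w3 = 646·646 + 1128·1128 + 948·948 = 2588404
λ ≈ 31161892/2588404 = 12.03904

12.03904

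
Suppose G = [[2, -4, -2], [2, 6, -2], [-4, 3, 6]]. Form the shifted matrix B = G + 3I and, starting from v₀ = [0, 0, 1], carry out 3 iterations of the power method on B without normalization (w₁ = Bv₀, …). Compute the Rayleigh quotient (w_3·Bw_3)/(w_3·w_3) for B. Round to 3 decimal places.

B = G + 3I has rows (5, -4, -2); (2, 9, -2); (-4, 3, 9)
w1 = Bv₀ = (5·0 + (-4)·0 + (-2)·1; 2·0 + 9·0 + (-2)·1; (-4)·0 + 3·0 + 9·1) = (-2, -2, 9)
w2 = Bw1 = (5·(-2) + (-4)·(-2) + (-2)·9; 2·(-2) + 9·(-2) + (-2)·9; (-4)·(-2) + 3·(-2) + 9·9) = (-20, -40, 83)
w3 = Bw2 = (-106, -566, 707)
Bw3 = (320, -6720, 5089)
w3·Bw3 = 7367523; w3·w3 = 831441; μ ≈ 7367523/831441 = 8.861

μ ≈ 8.861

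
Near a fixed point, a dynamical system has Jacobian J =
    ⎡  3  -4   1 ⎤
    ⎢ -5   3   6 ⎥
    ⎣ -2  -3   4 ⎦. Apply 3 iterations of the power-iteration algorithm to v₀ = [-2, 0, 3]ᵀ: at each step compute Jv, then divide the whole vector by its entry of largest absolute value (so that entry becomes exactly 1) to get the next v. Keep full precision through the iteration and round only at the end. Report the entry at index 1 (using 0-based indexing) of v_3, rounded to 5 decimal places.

-0.92516

Jv0 = (-3.000000, 28.000000, 16.000000); divide by 28.000000 → v1 = (-0.107143, 1.000000, 0.571429)
Jv1 = (-3.750000, 6.964286, -0.500000); divide by 6.964286 → v2 = (-0.538462, 1.000000, -0.071795)
Jv2 = (-5.687179, 5.261538, -2.210256); divide by -5.687179 → v3 = (1.000000, -0.925158, 0.388638)
Requested entry of v3: 1026/-1109 = -0.92516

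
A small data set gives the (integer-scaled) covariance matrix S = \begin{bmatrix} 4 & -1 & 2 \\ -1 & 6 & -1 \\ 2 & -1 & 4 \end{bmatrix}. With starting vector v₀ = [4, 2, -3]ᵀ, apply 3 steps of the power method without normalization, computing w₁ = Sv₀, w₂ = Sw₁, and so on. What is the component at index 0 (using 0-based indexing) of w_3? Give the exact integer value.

-66

w1 = Sv₀ = (4·4 + (-1)·2 + 2·(-3); (-1)·4 + 6·2 + (-1)·(-3); 2·4 + (-1)·2 + 4·(-3)) = (8, 11, -6)
w2 = Sw1 = (4·8 + (-1)·11 + 2·(-6); (-1)·8 + 6·11 + (-1)·(-6); 2·8 + (-1)·11 + 4·(-6)) = (9, 64, -19)
w3 = Sw2 = (-66, 394, -122)
The requested component of w3 is -66.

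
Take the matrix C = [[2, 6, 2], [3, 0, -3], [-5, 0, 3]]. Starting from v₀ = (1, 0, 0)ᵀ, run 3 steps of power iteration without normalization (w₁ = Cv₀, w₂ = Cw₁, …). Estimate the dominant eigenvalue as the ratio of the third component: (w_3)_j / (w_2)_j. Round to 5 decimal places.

w1 = Cv₀ = (2, 3, -5)
w2 = Cw1 = (12, 21, -25)
w3 = Cw2 = (100, 111, -135)
Ratio at component: -135 / -25 = 5.40000

λ ≈ 5.40000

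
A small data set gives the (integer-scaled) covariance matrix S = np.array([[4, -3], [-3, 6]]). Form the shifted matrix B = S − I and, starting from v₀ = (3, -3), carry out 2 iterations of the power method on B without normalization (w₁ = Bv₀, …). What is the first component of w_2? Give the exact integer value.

B = S − I has rows (3, -3); (-3, 5)
w1 = Bv₀ = (3·3 + (-3)·(-3); (-3)·3 + 5·(-3)) = (18, -24)
w2 = Bw1 = (3·18 + (-3)·(-24); (-3)·18 + 5·(-24)) = (126, -174)
Requested component of w2: 126

126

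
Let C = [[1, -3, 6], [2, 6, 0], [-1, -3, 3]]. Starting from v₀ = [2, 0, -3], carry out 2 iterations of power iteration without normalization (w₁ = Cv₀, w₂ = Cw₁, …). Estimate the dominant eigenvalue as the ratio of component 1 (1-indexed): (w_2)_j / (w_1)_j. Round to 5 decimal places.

w1 = Cv₀ = (-16, 4, -11)
w2 = Cw1 = (-94, -8, -29)
Ratio at component: -94 / -16 = 5.87500

λ ≈ 5.87500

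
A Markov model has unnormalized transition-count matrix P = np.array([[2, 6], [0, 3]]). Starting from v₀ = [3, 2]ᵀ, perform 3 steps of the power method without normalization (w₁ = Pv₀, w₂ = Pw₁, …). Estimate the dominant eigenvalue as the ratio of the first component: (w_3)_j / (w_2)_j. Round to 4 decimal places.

3.5000

w1 = Pv₀ = (18, 6)
w2 = Pw1 = (72, 18)
w3 = Pw2 = (252, 54)
Ratio at component: 252 / 72 = 3.5000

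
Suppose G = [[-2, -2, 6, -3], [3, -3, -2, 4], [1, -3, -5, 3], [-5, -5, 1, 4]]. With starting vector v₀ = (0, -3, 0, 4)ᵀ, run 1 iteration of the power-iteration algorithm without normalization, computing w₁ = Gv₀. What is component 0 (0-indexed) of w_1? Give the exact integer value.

w1 = Gv₀ = ((-2)·0 + (-2)·(-3) + 6·0 + (-3)·4; 3·0 + (-3)·(-3) + (-2)·0 + 4·4; 1·0 + (-3)·(-3) + (-5)·0 + 3·4; (-5)·0 + (-5)·(-3) + 1·0 + 4·4) = (-6, 25, 21, 31)
The requested component of w1 is -6.

-6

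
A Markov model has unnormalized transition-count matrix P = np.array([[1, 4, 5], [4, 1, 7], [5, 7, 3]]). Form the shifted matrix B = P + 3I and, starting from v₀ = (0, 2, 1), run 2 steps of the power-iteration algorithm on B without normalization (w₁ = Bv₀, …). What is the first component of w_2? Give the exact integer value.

B = P + 3I has rows (4, 4, 5); (4, 4, 7); (5, 7, 6)
w1 = Bv₀ = (13, 15, 20)
w2 = Bw1 = (212, 252, 290)
Requested component of w2: 212

212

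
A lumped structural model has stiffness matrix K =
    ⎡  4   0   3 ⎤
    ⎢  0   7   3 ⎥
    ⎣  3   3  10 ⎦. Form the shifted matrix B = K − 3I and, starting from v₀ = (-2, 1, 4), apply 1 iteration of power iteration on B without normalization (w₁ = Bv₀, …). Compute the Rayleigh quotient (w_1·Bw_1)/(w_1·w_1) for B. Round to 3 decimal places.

μ ≈ 9.581

B = K − 3I has rows (1, 0, 3); (0, 4, 3); (3, 3, 7)
w1 = Bv₀ = (1·(-2) + 0·1 + 3·4; 0·(-2) + 4·1 + 3·4; 3·(-2) + 3·1 + 7·4) = (10, 16, 25)
Bw1 = (85, 139, 253)
w1·Bw1 = 9399; w1·w1 = 981; μ ≈ 9399/981 = 9.581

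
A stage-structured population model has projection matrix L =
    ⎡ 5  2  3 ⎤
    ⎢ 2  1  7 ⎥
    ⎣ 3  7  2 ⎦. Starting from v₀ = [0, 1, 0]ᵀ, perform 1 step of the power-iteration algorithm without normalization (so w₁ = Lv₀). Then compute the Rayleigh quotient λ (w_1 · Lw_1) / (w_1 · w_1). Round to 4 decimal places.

w1 = Lv₀ = (2, 1, 7)
Lw1 = (33, 54, 27)
w1·Lw1 = 2·33 + 1·54 + 7·27 = 309; w1·w1 = 2·2 + 1·1 + 7·7 = 54
λ ≈ 309/54 = 5.7222

5.7222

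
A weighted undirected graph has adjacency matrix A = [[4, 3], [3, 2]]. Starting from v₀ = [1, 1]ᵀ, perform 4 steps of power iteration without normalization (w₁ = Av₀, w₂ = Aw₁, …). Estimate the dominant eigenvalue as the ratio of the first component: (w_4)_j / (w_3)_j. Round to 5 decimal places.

λ ≈ 6.16226

w1 = Av₀ = (7, 5)
w2 = Aw1 = (43, 31)
w3 = Aw2 = (265, 191)
w4 = Aw3 = (1633, 1177)
Ratio at component: 1633 / 265 = 6.16226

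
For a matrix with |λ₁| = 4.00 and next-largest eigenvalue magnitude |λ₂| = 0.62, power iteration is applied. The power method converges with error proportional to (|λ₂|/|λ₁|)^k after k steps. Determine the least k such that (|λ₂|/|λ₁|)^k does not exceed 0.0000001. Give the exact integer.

9

|λ₂/λ₁| = 0.62/4.00 = 0.15500
Need k ≥ ln(0.0000001) / ln(0.15500) = -16.1181 / -1.8643 ≈ 8.646
Smallest integer k satisfying the bound: 9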